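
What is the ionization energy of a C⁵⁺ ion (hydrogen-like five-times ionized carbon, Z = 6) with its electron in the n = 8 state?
7.653206 eV

The ionization energy is the energy needed to remove the electron completely (n → ∞).

For a hydrogen-like ion with Z = 6, E_n = -13.6057 Z² / n² eV.

At n = 8: E_8 = -13.6057 × 6² / 8² = -7.653206250 eV
At n = ∞: E_∞ = 0 eV

Ionization energy = E_∞ - E_8 = 0 - (-7.653206250) = 7.653206250 eV
Ionization energy ≈ 7.653206 eV

This is also called the binding energy of the electron in state n = 8.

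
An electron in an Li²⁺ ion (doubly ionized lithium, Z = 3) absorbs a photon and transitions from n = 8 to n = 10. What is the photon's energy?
0.689 eV

The energy levels of a hydrogen-like atom are E_n = -13.6057 Z² eV / n².

Energy at n = 8: E_8 = -13.6057 × 3² / 8² = -1.913302 eV
Energy at n = 10: E_10 = -13.6057 × 3² / 10² = -1.224513 eV

The excitation energy is the difference:
ΔE = E_10 - E_8
ΔE = -1.224513 - (-1.913302)
ΔE = 0.689 eV

Since this is positive, energy must be absorbed (photon absorption).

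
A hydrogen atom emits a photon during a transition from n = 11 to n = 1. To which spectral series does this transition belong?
Lyman series

The spectral series in hydrogen are named based on the final (lower) energy level:
- Lyman series: n_final = 1 (ultraviolet)
- Balmer series: n_final = 2 (visible/near-UV)
- Paschen series: n_final = 3 (infrared)
- Brackett series: n_final = 4 (infrared)
- Pfund series: n_final = 5 (far infrared)

Since this transition ends at n = 1, it belongs to the Lyman series.

For reference, this 11 → 1 line has photon energy
ΔE = 13.6057 eV × (1/1² - 1/11²) = 13.4933 eV,
corresponding to wavelength λ = hc/ΔE = 1239.84 eV·nm / 13.4933 eV = 91.89 nm in the ultraviolet region.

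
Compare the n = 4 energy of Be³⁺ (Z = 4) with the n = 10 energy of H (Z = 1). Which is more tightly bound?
Be³⁺ at n = 4 (E = -13.605700 eV)

Using E_n = -13.6057 Z² / n² eV:

Be³⁺ (Z = 4) at n = 4:
E = -13.6057 × 4² / 4² = -13.6057 × 16 / 16 = -13.605700000 eV

H (Z = 1) at n = 10:
E = -13.6057 × 1² / 10² = -13.6057 × 1 / 100 = -0.136057000 eV

Since -13.605700000 eV < -0.136057000 eV,
Be³⁺ at n = 4 is more tightly bound (requires more energy to ionize).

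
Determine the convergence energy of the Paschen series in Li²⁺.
13.605700 eV

The series limit corresponds to the transition from n = ∞ to n = 3.
This is the highest energy (shortest wavelength) transition in the Paschen series.

E_∞ = 0 eV
E_3 = -13.6057 × 3² / 3² = -13.605700 eV

Energy at series limit:
ΔE = E_∞ - E_3 = 0 - (-13.605700) = 13.605700 eV

This energy equals the ionization energy from the n = 3 state of Li²⁺.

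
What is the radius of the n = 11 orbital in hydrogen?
6.4030 nm (or 64.0304 Å)

The Bohr radius formula is:
r_n = n² a₀ / Z

where a₀ = 0.0529177 nm is the Bohr radius.

For H (Z = 1) at n = 11:
r_11 = 11² × 0.0529177 nm / 1
r_11 = 121 × 0.0529177 nm / 1
r_11 = 6.40304 nm / 1
r_11 = 6.4030 nm

The electron orbits at approximately 6.4030 nm from the nucleus.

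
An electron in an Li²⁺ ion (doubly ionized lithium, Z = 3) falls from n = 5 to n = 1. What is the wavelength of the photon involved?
10.55 nm

First, find the transition energy using E_n = -13.6057 Z² / n² eV:
E_5 = -13.6057 × 3² / 5² = -4.8981 eV
E_1 = -13.6057 × 3² / 1² = -122.4513 eV

Photon energy: |ΔE| = |E_1 - E_5| = 117.5532 eV

Convert to wavelength using E = hc/λ with hc = 1239.84 eV·nm:
λ = hc/E = 1239.84 eV·nm / 117.5532 eV
λ = 10.55 nm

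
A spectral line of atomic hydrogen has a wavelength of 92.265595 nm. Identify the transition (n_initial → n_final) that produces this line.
n = 9 → n = 1

First, find the photon energy from the wavelength (hc = 1239.84 eV·nm):
E = hc/λ = 1239.84 eV·nm / 92.265595 nm = 13.437728 eV

The energy levels of hydrogen satisfy E_n = -13.6057 / n² eV, so an emission n_i → n_f releases
ΔE = 13.6057 × (1/n_f² − 1/n_i²) eV.

Setting ΔE equal to the photon energy:
1/n_f² − 1/n_i² = 13.437728 / 13.6057 = 0.98765429

Since 1/n_i² must be positive, we need 1/n_f² > 0.98765429, i.e. n_f ≤ 1. For each allowed n_f, solve n_i = (1/n_f² − 0.98765429)^(−1/2) and check whether it is a whole number:
  n_f = 1: 1/n_i² = 1.00000000 − 0.98765429 = 0.01234571 → n_i = 9.000  → integer, n_i = 9 ✓

Only n_f = 1 gives an integer upper level, n_i = 9.

The transition is from n = 9 to n = 1 (emission).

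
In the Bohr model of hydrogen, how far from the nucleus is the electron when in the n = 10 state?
5.29177 nm (or 52.91772 Å)

The Bohr radius formula is:
r_n = n² a₀ / Z

where a₀ = 0.05291772 nm is the Bohr radius.

For H (Z = 1) at n = 10:
r_10 = 10² × 0.05291772 nm / 1
r_10 = 100 × 0.05291772 nm / 1
r_10 = 5.291772 nm / 1
r_10 = 5.29177 nm

The electron orbits at approximately 5.29177 nm from the nucleus.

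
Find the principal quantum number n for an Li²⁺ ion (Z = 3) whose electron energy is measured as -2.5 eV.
n = 7

The exact energy levels follow E_n = -13.6057 Z² / n² eV with Z = 3.

The measured value (-2.5 eV) is reported to only 2 significant figures, so we must test candidate n values and see which one matches to that precision.

Candidate energies:
  n = 5:  E = -13.6057 × 3² / 5² = -4.898052 eV
  n = 6:  E = -13.6057 × 3² / 6² = -3.401425 eV
  n = 7:  E = -13.6057 × 3² / 7² = -2.499006 eV  ← matches
  n = 8:  E = -13.6057 × 3² / 8² = -1.913302 eV
  n = 9:  E = -13.6057 × 3² / 9² = -1.511744 eV

Checking against the measurement of -2.5 eV (2 sig figs), only n = 7 agrees:
E_7 = -2.499006 eV, which rounds to -2.5 eV ✓

Therefore n = 7.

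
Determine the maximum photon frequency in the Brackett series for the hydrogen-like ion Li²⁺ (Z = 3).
1.8505e+15 Hz

The series limit corresponds to the transition from n = ∞ to n = 4.
This is the highest energy (shortest wavelength) transition in the Brackett series.

E_∞ = 0 eV
E_4 = -13.6057 × 3² / 4² = -7.6532063 eV

Energy at series limit:
ΔE = E_∞ - E_4 = 0 - (-7.6532063) = 7.6532063 eV
E = 7.6532063 eV × (1.602177 × 10⁻¹⁹ J/eV) = 1.226179e-18 J
f = E/h = 1.226179e-18 J / (6.62607 × 10⁻³⁴ J·s) = 1.8505e+15 Hz

This energy equals the ionization energy from the n = 4 state of Li²⁺.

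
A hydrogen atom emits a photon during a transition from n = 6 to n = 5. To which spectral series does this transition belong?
Pfund series

The spectral series in hydrogen are named based on the final (lower) energy level:
- Lyman series: n_final = 1 (ultraviolet)
- Balmer series: n_final = 2 (visible/near-UV)
- Paschen series: n_final = 3 (infrared)
- Brackett series: n_final = 4 (infrared)
- Pfund series: n_final = 5 (far infrared)

Since this transition ends at n = 5, it belongs to the Pfund series.

For reference, this 6 → 5 line has photon energy
ΔE = 13.6057 eV × (1/5² - 1/6²) = 0.16629189 eV,
corresponding to wavelength λ = hc/ΔE = 1239.84 eV·nm / 0.16629189 eV = 7455.81 nm in the far infrared region.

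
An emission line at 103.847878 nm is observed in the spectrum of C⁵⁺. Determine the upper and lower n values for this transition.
n = 8 → n = 5

First, find the photon energy from the wavelength (hc = 1239.84 eV·nm):
E = hc/λ = 1239.84 eV·nm / 103.847878 nm = 11.939002 eV

The energy levels of C⁵⁺ satisfy E_n = -13.6057 × 6² / n² eV, so an emission n_i → n_f releases
ΔE = 13.6057 × 6² × (1/n_f² − 1/n_i²) eV.

Setting ΔE equal to the photon energy:
1/n_f² − 1/n_i² = 11.939002 / (13.6057 × 6²) = 0.024375001

Since 1/n_i² must be positive, we need 1/n_f² > 0.024375001, i.e. n_f ≤ 6. For each allowed n_f, solve n_i = (1/n_f² − 0.024375001)^(−1/2) and check whether it is a whole number:
  n_f = 1: 1/n_i² = 1.000000000 − 0.024375001 = 0.975624999 → n_i = 1.012  (not an integer) ✗
  n_f = 2: 1/n_i² = 0.250000000 − 0.024375001 = 0.225624999 → n_i = 2.105  (not an integer) ✗
  n_f = 3: 1/n_i² = 0.111111111 − 0.024375001 = 0.086736110 → n_i = 3.395  (not an integer) ✗
  n_f = 4: 1/n_i² = 0.062500000 − 0.024375001 = 0.038124999 → n_i = 5.121  (not an integer) ✗
  n_f = 5: 1/n_i² = 0.040000000 − 0.024375001 = 0.015624999 → n_i = 8.000  → integer, n_i = 8 ✓
  n_f = 6: 1/n_i² = 0.027777778 − 0.024375001 = 0.003402777 → n_i = 17.143  (not an integer) ✗

Only n_f = 5 gives an integer upper level, n_i = 8.

The transition is from n = 8 to n = 5 (emission).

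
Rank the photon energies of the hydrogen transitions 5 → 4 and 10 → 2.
10 → 2

Calculate the energy for each transition:

Transition 5 → 4:
ΔE₁ = |E_4 - E_5| = |-13.6057/4² - (-13.6057/5²)|
ΔE₁ = |-0.8503562500 - (-0.5442280000)| = 0.3061283 eV

Transition 10 → 2:
ΔE₂ = |E_2 - E_10| = |-13.6057/2² - (-13.6057/10²)|
ΔE₂ = |-3.4014250000 - (-0.1360570000)| = 3.2653680 eV

Since 3.2653680 eV > 0.3061283 eV, the transition 10 → 2 emits the more energetic photon.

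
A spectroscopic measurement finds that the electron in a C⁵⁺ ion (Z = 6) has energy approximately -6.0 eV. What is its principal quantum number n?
n = 9

The exact energy levels follow E_n = -13.6057 Z² / n² eV with Z = 6.

The measured value (-6.0 eV) is reported to only 2 significant figures, so we must test candidate n values and see which one matches to that precision.

Candidate energies:
  n = 7:  E = -13.6057 × 6² / 7² = -9.99602 eV
  n = 8:  E = -13.6057 × 6² / 8² = -7.65321 eV
  n = 9:  E = -13.6057 × 6² / 9² = -6.04698 eV  ← matches
  n = 10:  E = -13.6057 × 6² / 10² = -4.89805 eV
  n = 11:  E = -13.6057 × 6² / 11² = -4.04798 eV

Checking against the measurement of -6.0 eV (2 sig figs), only n = 9 agrees:
E_9 = -6.04698 eV, which rounds to -6.0 eV ✓

Therefore n = 9.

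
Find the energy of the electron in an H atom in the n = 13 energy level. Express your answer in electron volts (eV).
-0.08 eV

The energy levels of a hydrogen-like atom are given by:
E_n = -13.6057 eV / n²

For n = 13:
E_13 = -13.6057 eV / 13²
E_13 = -13.6057 eV / 169
E_13 = -0.08 eV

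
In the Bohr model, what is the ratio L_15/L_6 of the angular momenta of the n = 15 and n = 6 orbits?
2.50000

In the Bohr model, L_n = nℏ, so the ratio is purely the ratio of quantum numbers:

L_15/L_6 = 15ℏ / 6ℏ = 15/6 = 2.50000

The angular momentum scales linearly with n.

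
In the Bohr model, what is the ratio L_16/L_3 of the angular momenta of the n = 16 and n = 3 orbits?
5.33

In the Bohr model, L_n = nℏ, so the ratio is purely the ratio of quantum numbers:

L_16/L_3 = 16ℏ / 3ℏ = 16/3 = 5.33

The angular momentum scales linearly with n.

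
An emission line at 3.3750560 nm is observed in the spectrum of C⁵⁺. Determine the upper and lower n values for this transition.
n = 2 → n = 1

First, find the photon energy from the wavelength (hc = 1239.84 eV·nm):
E = hc/λ = 1239.84 eV·nm / 3.3750560 nm = 367.35390 eV

The energy levels of C⁵⁺ satisfy E_n = -13.6057 × 6² / n² eV, so an emission n_i → n_f releases
ΔE = 13.6057 × 6² × (1/n_f² − 1/n_i²) eV.

Setting ΔE equal to the photon energy:
1/n_f² − 1/n_i² = 367.35390 / (13.6057 × 6²) = 0.75000000

Since 1/n_i² must be positive, we need 1/n_f² > 0.75000000, i.e. n_f ≤ 1. For each allowed n_f, solve n_i = (1/n_f² − 0.75000000)^(−1/2) and check whether it is a whole number:
  n_f = 1: 1/n_i² = 1.00000000 − 0.75000000 = 0.25000000 → n_i = 2.000  → integer, n_i = 2 ✓

Only n_f = 1 gives an integer upper level, n_i = 2.

The transition is from n = 2 to n = 1 (emission).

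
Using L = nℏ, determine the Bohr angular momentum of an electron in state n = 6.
6.3274e-34 J·s (or 6ℏ)

In the Bohr model, angular momentum is quantized:
L = nℏ

where ℏ = h/(2π) = 1.054572e-34 J·s

For n = 6:
L = 6 × 1.054572e-34 J·s
L = 6.3274e-34 J·s

This can also be written as L = 6ℏ.
The angular momentum is an integer multiple of the reduced Planck constant.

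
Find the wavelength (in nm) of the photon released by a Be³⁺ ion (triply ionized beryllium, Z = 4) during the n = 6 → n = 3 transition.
68.35 nm

First, find the transition energy using E_n = -13.6057 Z² / n² eV:
E_6 = -13.6057 × 4² / 6² = -6.0470 eV
E_3 = -13.6057 × 4² / 3² = -24.1879 eV

Photon energy: |ΔE| = |E_3 - E_6| = 18.1409 eV

Convert to wavelength using E = hc/λ with hc = 1239.84 eV·nm:
λ = hc/E = 1239.84 eV·nm / 18.1409 eV
λ = 68.35 nm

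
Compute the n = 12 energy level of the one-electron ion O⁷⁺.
-6.047 eV

For hydrogen-like ions, the energy levels scale with Z²:
E_n = -13.6057 Z² / n² eV

For O⁷⁺ (Z = 8) at n = 12:
E_12 = -13.6057 × 8² / 12²
E_12 = -13.6057 × 64 / 144
E_12 = -870.7648 / 144
E_12 = -6.047 eV

The energy is 64 times more negative than hydrogen at the same n due to the stronger nuclear charge.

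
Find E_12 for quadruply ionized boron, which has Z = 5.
-2.3621 eV

For hydrogen-like ions, the energy levels scale with Z²:
E_n = -13.6057 Z² / n² eV

For B⁴⁺ (Z = 5) at n = 12:
E_12 = -13.6057 × 5² / 12²
E_12 = -13.6057 × 25 / 144
E_12 = -340.1425 / 144
E_12 = -2.3621 eV

The energy is 25 times more negative than hydrogen at the same n due to the stronger nuclear charge.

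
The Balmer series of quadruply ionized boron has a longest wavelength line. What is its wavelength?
26.244 nm

The longest wavelength corresponds to the smallest energy transition in the series.
The Balmer series has all transitions ending at n_f = 2.

For B⁴⁺ (Z = 5), the first line (α-line) is the jump from n = 3 to n = 2:
E_3 = -13.6057 × 5² / 3² = -37.79361 eV
E_2 = -13.6057 × 5² / 2² = -85.03563 eV
ΔE = E_3 - E_2 = 47.24202 eV

λ = hc/E = 1239.84 eV·nm / 47.24202 eV
λ = 26.244 nm

This is the α-line of the Balmer series in B⁴⁺.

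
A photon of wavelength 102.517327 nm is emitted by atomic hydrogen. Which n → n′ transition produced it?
n = 3 → n = 1

First, find the photon energy from the wavelength (hc = 1239.84 eV·nm):
E = hc/λ = 1239.84 eV·nm / 102.517327 nm = 12.093956 eV

The energy levels of hydrogen satisfy E_n = -13.6057 / n² eV, so an emission n_i → n_f releases
ΔE = 13.6057 × (1/n_f² − 1/n_i²) eV.

Setting ΔE equal to the photon energy:
1/n_f² − 1/n_i² = 12.093956 / 13.6057 = 0.88888892

Since 1/n_i² must be positive, we need 1/n_f² > 0.88888892, i.e. n_f ≤ 1. For each allowed n_f, solve n_i = (1/n_f² − 0.88888892)^(−1/2) and check whether it is a whole number:
  n_f = 1: 1/n_i² = 1.00000000 − 0.88888892 = 0.11111108 → n_i = 3.000  → integer, n_i = 3 ✓

Only n_f = 1 gives an integer upper level, n_i = 3.

The transition is from n = 3 to n = 1 (emission).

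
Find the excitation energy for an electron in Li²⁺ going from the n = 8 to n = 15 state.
1.37 eV

The energy levels of a hydrogen-like atom are E_n = -13.6057 Z² eV / n².

Energy at n = 8: E_8 = -13.6057 × 3² / 8² = -1.91330 eV
Energy at n = 15: E_15 = -13.6057 × 3² / 15² = -0.54423 eV

The excitation energy is the difference:
ΔE = E_15 - E_8
ΔE = -0.54423 - (-1.91330)
ΔE = 1.37 eV

Since this is positive, energy must be absorbed (photon absorption).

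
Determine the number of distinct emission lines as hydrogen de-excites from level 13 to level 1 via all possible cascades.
78

The electron can occupy levels n = 1, 2, ..., 13 during de-excitation — that is m = 13 - 1 + 1 = 13 distinct levels.

The number of distinct spectral lines equals the number of ways to choose 2 of these m levels (each pair gives one possible emission transition):

Number of lines = m(m-1)/2 = 13×12/2 = 78

These correspond to all possible transitions between the 13 levels:
13 → 12, 13 → 11, 13 → 10, 13 → 9, 13 → 8, 13 → 7, 13 → 6, 13 → 5...

Each transition produces a photon with a unique energy (and thus wavelength). This count does not depend on Z.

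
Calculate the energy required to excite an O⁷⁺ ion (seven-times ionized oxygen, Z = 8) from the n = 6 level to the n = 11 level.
16.991508 eV

The energy levels of a hydrogen-like atom are E_n = -13.6057 Z² eV / n².

Energy at n = 6: E_6 = -13.6057 × 8² / 6² = -24.187911111 eV
Energy at n = 11: E_11 = -13.6057 × 8² / 11² = -7.196403306 eV

The excitation energy is the difference:
ΔE = E_11 - E_6
ΔE = -7.196403306 - (-24.187911111)
ΔE = 16.991508 eV

Since this is positive, energy must be absorbed (photon absorption).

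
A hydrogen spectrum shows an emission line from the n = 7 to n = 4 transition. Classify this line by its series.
Brackett series

The spectral series in hydrogen are named based on the final (lower) energy level:
- Lyman series: n_final = 1 (ultraviolet)
- Balmer series: n_final = 2 (visible/near-UV)
- Paschen series: n_final = 3 (infrared)
- Brackett series: n_final = 4 (infrared)
- Pfund series: n_final = 5 (far infrared)

Since this transition ends at n = 4, it belongs to the Brackett series.

For reference, this 7 → 4 line has photon energy
ΔE = 13.6057 eV × (1/4² - 1/7²) = 0.57268890306 eV,
corresponding to wavelength λ = hc/ΔE = 1239.84 eV·nm / 0.57268890306 eV = 2164.94504 nm in the infrared region.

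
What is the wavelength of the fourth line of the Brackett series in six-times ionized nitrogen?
39.674128 nm

The lines of a series are numbered from the longest wavelength (smallest ΔE) outward; the fourth line is the transition from n = n_f + 4 to n_f.
The Brackett series has all transitions ending at n_f = 4.

For N⁶⁺ (Z = 7), the fourth line (δ-line) is the jump from n = 8 to n = 4:
E_8 = -13.6057 × 7² / 8² = -10.41686406 eV
E_4 = -13.6057 × 7² / 4² = -41.66745625 eV
ΔE = E_8 - E_4 = 31.25059219 eV

λ = hc/E = 1239.84 eV·nm / 31.25059219 eV
λ = 39.674128 nm

This is the δ-line of the Brackett series in N⁶⁺.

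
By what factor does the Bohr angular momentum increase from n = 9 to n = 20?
2.222

In the Bohr model, L_n = nℏ, so the ratio is purely the ratio of quantum numbers:

L_20/L_9 = 20ℏ / 9ℏ = 20/9 = 2.222

The angular momentum scales linearly with n.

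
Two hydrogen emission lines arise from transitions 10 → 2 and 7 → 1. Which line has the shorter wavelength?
7 → 1

Calculate the energy for each transition:

Transition 10 → 2:
ΔE₁ = |E_2 - E_10| = |-13.6057/2² - (-13.6057/10²)|
ΔE₁ = |-3.40142500 - (-0.13605700)| = 3.26537 eV

Transition 7 → 1:
ΔE₂ = |E_1 - E_7| = |-13.6057/1² - (-13.6057/7²)|
ΔE₂ = |-13.60570000 - (-0.27766735)| = 13.32803 eV

Since 13.32803 eV > 3.26537 eV, the transition 7 → 1 emits the more energetic photon.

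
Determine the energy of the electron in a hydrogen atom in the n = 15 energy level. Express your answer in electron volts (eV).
-0.06047 eV

The energy levels of a hydrogen-like atom are given by:
E_n = -13.6057 eV / n²

For n = 15:
E_15 = -13.6057 eV / 15²
E_15 = -13.6057 eV / 225
E_15 = -0.06047 eV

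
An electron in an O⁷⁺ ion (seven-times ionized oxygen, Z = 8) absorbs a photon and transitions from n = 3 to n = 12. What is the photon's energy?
90.70 eV

The energy levels of a hydrogen-like atom are E_n = -13.6057 Z² eV / n².

Energy at n = 3: E_3 = -13.6057 × 8² / 3² = -96.75164 eV
Energy at n = 12: E_12 = -13.6057 × 8² / 12² = -6.04698 eV

The excitation energy is the difference:
ΔE = E_12 - E_3
ΔE = -6.04698 - (-96.75164)
ΔE = 90.70 eV

Since this is positive, energy must be absorbed (photon absorption).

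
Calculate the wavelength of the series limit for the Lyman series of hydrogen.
91.127 nm

The series limit corresponds to the transition from n = ∞ to n = 1.
This is the highest energy (shortest wavelength) transition in the Lyman series.

E_∞ = 0 eV
E_1 = -13.6057 / 1² = -13.60570 eV

Energy at series limit:
ΔE = E_∞ - E_1 = 0 - (-13.60570) = 13.60570 eV
λ = hc/E = 1239.84 eV·nm / 13.60570 eV = 91.127 nm

This energy equals the ionization energy from the n = 1 state of hydrogen.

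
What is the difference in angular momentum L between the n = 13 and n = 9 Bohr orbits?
4.21829e-34 J·s (or 4ℏ)

In the Bohr model, L_n = nℏ where ℏ = 1.0545718e-34 J·s.

L_13 = 13ℏ = 1.3709433e-33 J·s
L_9 = 9ℏ = 9.4911462e-34 J·s

ΔL = L_13 - L_9 = (13 - 9)ℏ = 4ℏ
ΔL = 4 × 1.0545718e-34 J·s = 4.21829e-34 J·s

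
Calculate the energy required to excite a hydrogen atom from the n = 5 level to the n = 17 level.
0.50 eV

The energy levels of a hydrogen-like atom are E_n = -13.6057 eV / n².

Energy at n = 5: E_5 = -13.6057 / 5² = -0.54423 eV
Energy at n = 17: E_17 = -13.6057 / 17² = -0.04708 eV

The excitation energy is the difference:
ΔE = E_17 - E_5
ΔE = -0.04708 - (-0.54423)
ΔE = 0.50 eV

Since this is positive, energy must be absorbed (photon absorption).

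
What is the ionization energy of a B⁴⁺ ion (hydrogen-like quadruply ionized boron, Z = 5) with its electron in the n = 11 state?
2.81 eV

The ionization energy is the energy needed to remove the electron completely (n → ∞).

For a hydrogen-like ion with Z = 5, E_n = -13.6057 Z² / n² eV.

At n = 11: E_11 = -13.6057 × 5² / 11² = -2.81110 eV
At n = ∞: E_∞ = 0 eV

Ionization energy = E_∞ - E_11 = 0 - (-2.81110) = 2.81110 eV
Ionization energy ≈ 2.81 eV

This is also called the binding energy of the electron in state n = 11.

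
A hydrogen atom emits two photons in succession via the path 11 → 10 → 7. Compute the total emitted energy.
0.165 eV

The energy levels of hydrogen are E_n = -13.6057 / n² eV.

First transition (11 → 10):
ΔE₁ = |E_10 - E_11|
ΔE₁ = |-0.136057000 - (-0.112443802)| = 0.023613 eV

Second transition (10 → 7):
ΔE₂ = |E_7 - E_10|
ΔE₂ = |-0.277667347 - (-0.136057000)| = 0.141610 eV

Total energy released:
E_total = ΔE₁ + ΔE₂ = 0.023613 + 0.141610 = 0.165 eV

Note: This equals the direct transition 11 → 7: 0.165 eV ✓
Energy is conserved regardless of the path taken.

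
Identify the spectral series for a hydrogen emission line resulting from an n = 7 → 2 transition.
Balmer series

The spectral series in hydrogen are named based on the final (lower) energy level:
- Lyman series: n_final = 1 (ultraviolet)
- Balmer series: n_final = 2 (visible/near-UV)
- Paschen series: n_final = 3 (infrared)
- Brackett series: n_final = 4 (infrared)
- Pfund series: n_final = 5 (far infrared)

Since this transition ends at n = 2, it belongs to the Balmer series.

For reference, this 7 → 2 line has photon energy
ΔE = 13.6057 eV × (1/2² - 1/7²) = 3.1237577 eV,
corresponding to wavelength λ = hc/ΔE = 1239.84 eV·nm / 3.1237577 eV = 396.907 nm in the visible/near-UV region.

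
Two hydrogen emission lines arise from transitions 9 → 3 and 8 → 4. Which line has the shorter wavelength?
9 → 3

Calculate the energy for each transition:

Transition 9 → 3:
ΔE₁ = |E_3 - E_9| = |-13.6057/3² - (-13.6057/9²)|
ΔE₁ = |-1.51174444 - (-0.16797160)| = 1.34377 eV

Transition 8 → 4:
ΔE₂ = |E_4 - E_8| = |-13.6057/4² - (-13.6057/8²)|
ΔE₂ = |-0.85035625 - (-0.21258906)| = 0.63777 eV

Since 1.34377 eV > 0.63777 eV, the transition 9 → 3 emits the more energetic photon.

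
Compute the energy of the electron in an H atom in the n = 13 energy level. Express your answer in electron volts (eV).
-0.0805 eV

The energy levels of a hydrogen-like atom are given by:
E_n = -13.6057 eV / n²

For n = 13:
E_13 = -13.6057 eV / 13²
E_13 = -13.6057 eV / 169
E_13 = -0.0805 eV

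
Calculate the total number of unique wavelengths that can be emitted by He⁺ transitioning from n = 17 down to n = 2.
120

The electron can occupy levels n = 2, 3, ..., 17 during de-excitation — that is m = 17 - 2 + 1 = 16 distinct levels.

The number of distinct spectral lines equals the number of ways to choose 2 of these m levels (each pair gives one possible emission transition):

Number of lines = m(m-1)/2 = 16×15/2 = 120

These correspond to all possible transitions between the 16 levels:
17 → 16, 17 → 15, 17 → 14, 17 → 13, 17 → 12, 17 → 11, 17 → 10, 17 → 9...

Each transition produces a photon with a unique energy (and thus wavelength). This count does not depend on Z.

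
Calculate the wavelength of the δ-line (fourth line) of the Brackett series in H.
1944.03228 nm

The lines of a series are numbered from the longest wavelength (smallest ΔE) outward; the fourth line is the transition from n = n_f + 4 to n_f.
The Brackett series has all transitions ending at n_f = 4.

For H, the fourth line (δ-line) is the jump from n = 8 to n = 4:
E_8 = -13.6057 / 8² = -0.21258906250 eV
E_4 = -13.6057 / 4² = -0.85035625000 eV
ΔE = E_8 - E_4 = 0.63776718750 eV

λ = hc/E = 1239.84 eV·nm / 0.63776718750 eV
λ = 1944.03228 nm

This is the δ-line of the Brackett series in H.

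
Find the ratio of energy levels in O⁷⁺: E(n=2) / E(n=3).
2.25

Using E_n = -13.6057 Z² / n² eV with Z = 8:

E_2 = -13.6057 × 8² / 2² = -870.7648 / 4 = -217.69120000 eV
E_3 = -13.6057 × 8² / 3² = -870.7648 / 9 = -96.75164444 eV

The ratio is:
E_2/E_3 = (-217.69120000) / (-96.75164444)
E_2/E_3 = (-870.7648/4) / (-870.7648/9)
E_2/E_3 = 9/4
E_2/E_3 = 2.25
(Note: the Z² factors cancel in the ratio.)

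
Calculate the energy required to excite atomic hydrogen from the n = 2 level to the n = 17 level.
3.3543 eV

The energy levels of a hydrogen-like atom are E_n = -13.6057 eV / n².

Energy at n = 2: E_2 = -13.6057 / 2² = -3.4014250 eV
Energy at n = 17: E_17 = -13.6057 / 17² = -0.0470785 eV

The excitation energy is the difference:
ΔE = E_17 - E_2
ΔE = -0.0470785 - (-3.4014250)
ΔE = 3.3543 eV

Since this is positive, energy must be absorbed (photon absorption).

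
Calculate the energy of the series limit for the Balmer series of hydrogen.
3.40 eV

The series limit corresponds to the transition from n = ∞ to n = 2.
This is the highest energy (shortest wavelength) transition in the Balmer series.

E_∞ = 0 eV
E_2 = -13.6057 / 2² = -3.40 eV

Energy at series limit:
ΔE = E_∞ - E_2 = 0 - (-3.40) = 3.40 eV

This energy equals the ionization energy from the n = 2 state of hydrogen.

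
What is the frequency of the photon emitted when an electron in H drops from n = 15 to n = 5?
1.1697e+14 Hz

First, find the transition energy:
E_15 = -13.6057 / 15² = -0.06046978 eV
E_5 = -13.6057 / 5² = -0.54422800 eV
|ΔE| = |E_5 - E_15| = 0.48375822 eV

Convert to Joules: E = 0.48375822 eV × (1.602177 × 10⁻¹⁹ J/eV) = 7.750663e-20 J

Using E = hf:
f = E/h = 7.750663e-20 J / (6.62607 × 10⁻³⁴ J·s)
f = 1.1697e+14 Hz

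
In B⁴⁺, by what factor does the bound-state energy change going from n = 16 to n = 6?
7.1111

Using E_n = -13.6057 Z² / n² eV with Z = 5:

E_6 = -13.6057 × 5² / 6² = -340.1425 / 36 = -9.4484027778 eV
E_16 = -13.6057 × 5² / 16² = -340.1425 / 256 = -1.3286816406 eV

The ratio is:
E_6/E_16 = (-9.4484027778) / (-1.3286816406)
E_6/E_16 = (-340.1425/36) / (-340.1425/256)
E_6/E_16 = 256/36
E_6/E_16 = 7.1111
(Note: the Z² factors cancel in the ratio.)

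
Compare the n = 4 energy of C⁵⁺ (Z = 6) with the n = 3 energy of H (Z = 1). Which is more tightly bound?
C⁵⁺ at n = 4 (E = -30.61 eV)

Using E_n = -13.6057 Z² / n² eV:

C⁵⁺ (Z = 6) at n = 4:
E = -13.6057 × 6² / 4² = -13.6057 × 36 / 16 = -30.61283 eV

H (Z = 1) at n = 3:
E = -13.6057 × 1² / 3² = -13.6057 × 1 / 9 = -1.51174 eV

Since -30.61283 eV < -1.51174 eV,
C⁵⁺ at n = 4 is more tightly bound (requires more energy to ionize).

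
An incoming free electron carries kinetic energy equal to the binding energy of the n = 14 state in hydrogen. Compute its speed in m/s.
1.5626e+05 m/s (or 0.052124% of c)

The binding energy at n = 14 for hydrogen is:
E_14 = -13.6057/14² = -0.069416837 eV
|E_14| = 0.069416837 eV

Convert to Joules:
KE = 0.069416837 eV × (1.602177 × 10⁻¹⁹ J/eV) = 1.112181e-20 J

Using KE = ½mv²:
v = √(2·KE/m_e)
v = √(2 × 1.112181e-20 J / 9.10938 × 10⁻³¹ kg)
v = 1.5626e+05 m/s

This is approximately 0.052124% the speed of light.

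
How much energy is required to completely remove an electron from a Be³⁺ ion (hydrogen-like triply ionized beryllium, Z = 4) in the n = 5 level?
8.71 eV

The ionization energy is the energy needed to remove the electron completely (n → ∞).

For a hydrogen-like ion with Z = 4, E_n = -13.6057 Z² / n² eV.

At n = 5: E_5 = -13.6057 × 4² / 5² = -8.70765 eV
At n = ∞: E_∞ = 0 eV

Ionization energy = E_∞ - E_5 = 0 - (-8.70765) = 8.70765 eV
Ionization energy ≈ 8.71 eV

This is also called the binding energy of the electron in state n = 5.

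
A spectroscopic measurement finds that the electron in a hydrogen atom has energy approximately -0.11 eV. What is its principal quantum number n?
n = 11

The exact energy levels follow E_n = -13.6057 eV / n².

The measured value (-0.11 eV) is reported to only 2 significant figures, so we must test candidate n values and see which one matches to that precision.

Candidate energies:
  n = 9:  E = -13.6057/9² = -0.167972 eV
  n = 10:  E = -13.6057/10² = -0.136057 eV
  n = 11:  E = -13.6057/11² = -0.112444 eV  ← matches
  n = 12:  E = -13.6057/12² = -0.094484 eV
  n = 13:  E = -13.6057/13² = -0.080507 eV

Checking against the measurement of -0.11 eV (2 sig figs), only n = 11 agrees:
E_11 = -0.112444 eV, which rounds to -0.11 eV ✓

Therefore n = 11.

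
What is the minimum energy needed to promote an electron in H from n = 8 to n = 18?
0.1706 eV

The energy levels of a hydrogen-like atom are E_n = -13.6057 eV / n².

Energy at n = 8: E_8 = -13.6057 / 8² = -0.2125891 eV
Energy at n = 18: E_18 = -13.6057 / 18² = -0.0419929 eV

The excitation energy is the difference:
ΔE = E_18 - E_8
ΔE = -0.0419929 - (-0.2125891)
ΔE = 0.1706 eV

Since this is positive, energy must be absorbed (photon absorption).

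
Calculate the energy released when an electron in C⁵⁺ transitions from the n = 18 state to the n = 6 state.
12.09 eV

The energy levels are E_n = -13.6057 Z² eV / n².

Energy at n = 18: E_18 = -13.6057 × 6² / 18² = -1.51174 eV
Energy at n = 6: E_6 = -13.6057 × 6² / 6² = -13.60570 eV

For emission (electron falling to lower state), the photon energy is:
E_photon = E_18 - E_6 = |-1.51174 - (-13.60570)|
E_photon = 12.09 eV

This energy is carried away by the emitted photon.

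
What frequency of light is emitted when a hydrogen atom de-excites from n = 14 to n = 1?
3.273e+15 Hz

First, find the transition energy:
E_14 = -13.6057 / 14² = -0.069417 eV
E_1 = -13.6057 / 1² = -13.605700 eV
|ΔE| = |E_1 - E_14| = 13.536283 eV

Convert to Joules: E = 13.536283 eV × (1.602177 × 10⁻¹⁹ J/eV) = 2.16875e-18 J

Using E = hf:
f = E/h = 2.16875e-18 J / (6.62607 × 10⁻³⁴ J·s)
f = 3.273e+15 Hz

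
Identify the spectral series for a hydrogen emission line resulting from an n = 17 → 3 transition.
Paschen series

The spectral series in hydrogen are named based on the final (lower) energy level:
- Lyman series: n_final = 1 (ultraviolet)
- Balmer series: n_final = 2 (visible/near-UV)
- Paschen series: n_final = 3 (infrared)
- Brackett series: n_final = 4 (infrared)
- Pfund series: n_final = 5 (far infrared)

Since this transition ends at n = 3, it belongs to the Paschen series.

For reference, this 17 → 3 line has photon energy
ΔE = 13.6057 eV × (1/3² - 1/17²) = 1.464666 eV,
corresponding to wavelength λ = hc/ΔE = 1239.84 eV·nm / 1.464666 eV = 846.50 nm in the infrared region.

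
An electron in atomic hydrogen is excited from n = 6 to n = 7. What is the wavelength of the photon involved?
12365.1669 nm

First, find the transition energy using E_n = -13.6057 / n² eV:
E_6 = -13.6057 / 6² = -0.37793611111 eV
E_7 = -13.6057 / 7² = -0.27766734694 eV

Photon energy: |ΔE| = |E_7 - E_6| = 0.10026876417 eV

Convert to wavelength using E = hc/λ with hc = 1239.84 eV·nm:
λ = hc/E = 1239.84 eV·nm / 0.10026876417 eV
λ = 12365.1669 nm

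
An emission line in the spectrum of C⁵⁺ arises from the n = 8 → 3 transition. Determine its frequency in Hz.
1.13088e+16 Hz

First, find the transition energy:
E_8 = -13.6057 × 6² / 8² = -7.6532063 eV
E_3 = -13.6057 × 6² / 3² = -54.4228000 eV
|ΔE| = |E_3 - E_8| = 46.7695937 eV

Convert to Joules: E = 46.7695937 eV × (1.602177 × 10⁻¹⁹ J/eV) = 7.4933167e-18 J

Using E = hf:
f = E/h = 7.4933167e-18 J / (6.62607 × 10⁻³⁴ J·s)
f = 1.13088e+16 Hz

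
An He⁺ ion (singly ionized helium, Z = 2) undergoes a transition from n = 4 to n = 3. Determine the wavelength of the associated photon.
468.6506 nm

First, find the transition energy using E_n = -13.6057 Z² / n² eV:
E_4 = -13.6057 × 2² / 4² = -3.40142500 eV
E_3 = -13.6057 × 2² / 3² = -6.04697778 eV

Photon energy: |ΔE| = |E_3 - E_4| = 2.64555278 eV

Convert to wavelength using E = hc/λ with hc = 1239.84 eV·nm:
λ = hc/E = 1239.84 eV·nm / 2.64555278 eV
λ = 468.6506 nm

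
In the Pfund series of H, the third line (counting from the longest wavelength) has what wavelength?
3738.5236 nm

The lines of a series are numbered from the longest wavelength (smallest ΔE) outward; the third line is the transition from n = n_f + 3 to n_f.
The Pfund series has all transitions ending at n_f = 5.

For H, the third line (γ-line) is the jump from n = 8 to n = 5:
E_8 = -13.6057 / 8² = -0.2125890625 eV
E_5 = -13.6057 / 5² = -0.5442280000 eV
ΔE = E_8 - E_5 = 0.3316389375 eV

λ = hc/E = 1239.84 eV·nm / 0.3316389375 eV
λ = 3738.5236 nm

This is the γ-line of the Pfund series in H.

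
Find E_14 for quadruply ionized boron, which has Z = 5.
-1.7354 eV

For hydrogen-like ions, the energy levels scale with Z²:
E_n = -13.6057 Z² / n² eV

For B⁴⁺ (Z = 5) at n = 14:
E_14 = -13.6057 × 5² / 14²
E_14 = -13.6057 × 25 / 196
E_14 = -340.1425 / 196
E_14 = -1.7354 eV

The energy is 25 times more negative than hydrogen at the same n due to the stronger nuclear charge.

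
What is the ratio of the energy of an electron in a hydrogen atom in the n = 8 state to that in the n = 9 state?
1.265625

Using E_n = -13.6057 Z² / n² eV with Z = 1:

E_8 = -13.6057 / 8² = -13.6057 / 64 = -0.212589062500 eV
E_9 = -13.6057 / 9² = -13.6057 / 81 = -0.167971604938 eV

The ratio is:
E_8/E_9 = (-0.212589062500) / (-0.167971604938)
E_8/E_9 = (-13.6057/64) / (-13.6057/81)
E_8/E_9 = 81/64
E_8/E_9 = 1.265625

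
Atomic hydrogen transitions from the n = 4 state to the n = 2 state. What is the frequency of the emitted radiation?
6.1685e+14 Hz

First, find the transition energy:
E_4 = -13.6057 / 4² = -0.8503563 eV
E_2 = -13.6057 / 2² = -3.4014250 eV
|ΔE| = |E_2 - E_4| = 2.5510687 eV

Convert to Joules: E = 2.5510687 eV × (1.602177 × 10⁻¹⁹ J/eV) = 4.087264e-19 J

Using E = hf:
f = E/h = 4.087264e-19 J / (6.62607 × 10⁻³⁴ J·s)
f = 6.1685e+14 Hz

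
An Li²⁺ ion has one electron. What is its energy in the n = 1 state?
-122.45 eV

For hydrogen-like ions, the energy levels scale with Z²:
E_n = -13.6057 Z² / n² eV

For Li²⁺ (Z = 3) at n = 1:
E_1 = -13.6057 × 3² / 1²
E_1 = -13.6057 × 9 / 1
E_1 = -122.4513 / 1
E_1 = -122.45 eV

The energy is 9 times more negative than hydrogen at the same n due to the stronger nuclear charge.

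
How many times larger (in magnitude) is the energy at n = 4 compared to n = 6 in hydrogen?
2.25

Using E_n = -13.6057 Z² / n² eV with Z = 1:

E_4 = -13.6057 / 4² = -13.6057 / 16 = -0.85035625 eV
E_6 = -13.6057 / 6² = -13.6057 / 36 = -0.37793611 eV

The ratio is:
E_4/E_6 = (-0.85035625) / (-0.37793611)
E_4/E_6 = (-13.6057/16) / (-13.6057/36)
E_4/E_6 = 36/16
E_4/E_6 = 2.25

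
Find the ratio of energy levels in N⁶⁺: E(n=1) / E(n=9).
81.0000

Using E_n = -13.6057 Z² / n² eV with Z = 7:

E_1 = -13.6057 × 7² / 1² = -666.6793 / 1 = -666.6793000000 eV
E_9 = -13.6057 × 7² / 9² = -666.6793 / 81 = -8.2306086420 eV

The ratio is:
E_1/E_9 = (-666.6793000000) / (-8.2306086420)
E_1/E_9 = (-666.6793/1) / (-666.6793/81)
E_1/E_9 = 81/1
E_1/E_9 = 81.0000
(Note: the Z² factors cancel in the ratio.)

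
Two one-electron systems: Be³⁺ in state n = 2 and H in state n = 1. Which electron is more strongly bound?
Be³⁺ at n = 2 (E = -54.4228 eV)

Using E_n = -13.6057 Z² / n² eV:

Be³⁺ (Z = 4) at n = 2:
E = -13.6057 × 4² / 2² = -13.6057 × 16 / 4 = -54.4228000 eV

H (Z = 1) at n = 1:
E = -13.6057 × 1² / 1² = -13.6057 × 1 / 1 = -13.6057000 eV

Since -54.4228000 eV < -13.6057000 eV,
Be³⁺ at n = 2 is more tightly bound (requires more energy to ionize).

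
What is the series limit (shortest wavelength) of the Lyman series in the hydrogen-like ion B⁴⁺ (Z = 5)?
3.6451 nm

The series limit corresponds to the transition from n = ∞ to n = 1.
This is the highest energy (shortest wavelength) transition in the Lyman series.

E_∞ = 0 eV
E_1 = -13.6057 × 5² / 1² = -340.142500 eV

Energy at series limit:
ΔE = E_∞ - E_1 = 0 - (-340.142500) = 340.142500 eV
λ = hc/E = 1239.84 eV·nm / 340.142500 eV = 3.6451 nm

This energy equals the ionization energy from the n = 1 state of B⁴⁺.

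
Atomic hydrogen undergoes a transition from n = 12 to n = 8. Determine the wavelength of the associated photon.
10497.7743 nm

First, find the transition energy using E_n = -13.6057 / n² eV:
E_12 = -13.6057 / 12² = -0.09448402778 eV
E_8 = -13.6057 / 8² = -0.21258906250 eV

Photon energy: |ΔE| = |E_8 - E_12| = 0.11810503472 eV

Convert to wavelength using E = hc/λ with hc = 1239.84 eV·nm:
λ = hc/E = 1239.84 eV·nm / 0.11810503472 eV
λ = 10497.7743 nm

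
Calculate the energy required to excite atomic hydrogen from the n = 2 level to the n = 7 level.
3.1238 eV

The energy levels of a hydrogen-like atom are E_n = -13.6057 eV / n².

Energy at n = 2: E_2 = -13.6057 / 2² = -3.4014250 eV
Energy at n = 7: E_7 = -13.6057 / 7² = -0.2776673 eV

The excitation energy is the difference:
ΔE = E_7 - E_2
ΔE = -0.2776673 - (-3.4014250)
ΔE = 3.1238 eV

Since this is positive, energy must be absorbed (photon absorption).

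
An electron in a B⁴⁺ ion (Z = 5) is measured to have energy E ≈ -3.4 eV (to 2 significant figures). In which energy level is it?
n = 10

The exact energy levels follow E_n = -13.6057 Z² / n² eV with Z = 5.

The measured value (-3.4 eV) is reported to only 2 significant figures, so we must test candidate n values and see which one matches to that precision.

Candidate energies:
  n = 8:  E = -13.6057 × 5² / 8² = -5.314727 eV
  n = 9:  E = -13.6057 × 5² / 9² = -4.199290 eV
  n = 10:  E = -13.6057 × 5² / 10² = -3.401425 eV  ← matches
  n = 11:  E = -13.6057 × 5² / 11² = -2.811095 eV
  n = 12:  E = -13.6057 × 5² / 12² = -2.362101 eV

Checking against the measurement of -3.4 eV (2 sig figs), only n = 10 agrees:
E_10 = -3.401425 eV, which rounds to -3.4 eV ✓

Therefore n = 10.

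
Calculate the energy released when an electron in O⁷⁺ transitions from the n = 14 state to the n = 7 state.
13.33 eV

The energy levels are E_n = -13.6057 Z² eV / n².

Energy at n = 14: E_14 = -13.6057 × 8² / 14² = -4.44268 eV
Energy at n = 7: E_7 = -13.6057 × 8² / 7² = -17.77071 eV

For emission (electron falling to lower state), the photon energy is:
E_photon = E_14 - E_7 = |-4.44268 - (-17.77071)|
E_photon = 13.33 eV

This energy is carried away by the emitted photon.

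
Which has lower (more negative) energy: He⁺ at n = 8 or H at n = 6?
He⁺ at n = 8 (E = -0.8504 eV)

Using E_n = -13.6057 Z² / n² eV:

He⁺ (Z = 2) at n = 8:
E = -13.6057 × 2² / 8² = -13.6057 × 4 / 64 = -0.8503563 eV

H (Z = 1) at n = 6:
E = -13.6057 × 1² / 6² = -13.6057 × 1 / 36 = -0.3779361 eV

Since -0.8503563 eV < -0.3779361 eV,
He⁺ at n = 8 is more tightly bound (requires more energy to ionize).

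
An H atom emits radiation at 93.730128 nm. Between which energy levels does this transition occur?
n = 6 → n = 1

First, find the photon energy from the wavelength (hc = 1239.84 eV·nm):
E = hc/λ = 1239.84 eV·nm / 93.730128 nm = 13.227764 eV

The energy levels of hydrogen satisfy E_n = -13.6057 / n² eV, so an emission n_i → n_f releases
ΔE = 13.6057 × (1/n_f² − 1/n_i²) eV.

Setting ΔE equal to the photon energy:
1/n_f² − 1/n_i² = 13.227764 / 13.6057 = 0.97222223

Since 1/n_i² must be positive, we need 1/n_f² > 0.97222223, i.e. n_f ≤ 1. For each allowed n_f, solve n_i = (1/n_f² − 0.97222223)^(−1/2) and check whether it is a whole number:
  n_f = 1: 1/n_i² = 1.00000000 − 0.97222223 = 0.02777777 → n_i = 6.000  → integer, n_i = 6 ✓

Only n_f = 1 gives an integer upper level, n_i = 6.

The transition is from n = 6 to n = 1 (emission).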